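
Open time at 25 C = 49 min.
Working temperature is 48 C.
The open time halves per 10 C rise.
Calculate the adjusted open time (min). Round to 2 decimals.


factor = 2^((48 - 25) / 10) = 4.9246
ot = 49 / 4.9246 = 9.95 min

9.95


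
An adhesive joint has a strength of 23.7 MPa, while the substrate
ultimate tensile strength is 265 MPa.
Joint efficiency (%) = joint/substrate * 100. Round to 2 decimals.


Efficiency = 23.7 / 265 * 100
= 8.94%

8.94


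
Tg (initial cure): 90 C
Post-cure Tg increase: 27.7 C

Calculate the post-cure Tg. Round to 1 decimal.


Post-cure Tg = 90 + 27.7 = 117.7 C

117.7


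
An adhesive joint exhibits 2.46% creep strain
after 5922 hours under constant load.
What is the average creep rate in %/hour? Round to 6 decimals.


Creep rate = strain / time
= 2.46 / 5922
= 0.000415 %/h

0.000415


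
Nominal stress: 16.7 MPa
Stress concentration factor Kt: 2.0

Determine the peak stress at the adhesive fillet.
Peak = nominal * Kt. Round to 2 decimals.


Peak stress = 16.7 * 2.0
= 33.40 MPa

33.40


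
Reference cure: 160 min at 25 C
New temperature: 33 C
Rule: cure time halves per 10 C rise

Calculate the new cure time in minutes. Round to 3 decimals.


factor = 2^((33-25)/10) = 1.7411
t_new = 160 / 1.7411 = 91.896 min

91.896


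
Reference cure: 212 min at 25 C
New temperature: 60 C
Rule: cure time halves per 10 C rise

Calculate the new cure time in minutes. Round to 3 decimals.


factor = 2^((60-25)/10) = 11.3137
t_new = 212 / 11.3137 = 18.738 min

18.738


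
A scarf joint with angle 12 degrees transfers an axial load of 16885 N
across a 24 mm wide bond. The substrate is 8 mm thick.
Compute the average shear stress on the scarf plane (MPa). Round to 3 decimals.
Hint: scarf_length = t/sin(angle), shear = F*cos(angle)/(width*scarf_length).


scarf_length = 8 / sin(12 deg) = 38.4779 mm
cos(12 deg) = 0.978148
shear stress = 16885 * 0.978148 / (24 * 38.4779)
= 17.885 MPa

17.885


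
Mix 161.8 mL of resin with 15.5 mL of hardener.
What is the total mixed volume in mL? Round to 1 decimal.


Total = 161.8 + 15.5 = 177.3 mL

177.3


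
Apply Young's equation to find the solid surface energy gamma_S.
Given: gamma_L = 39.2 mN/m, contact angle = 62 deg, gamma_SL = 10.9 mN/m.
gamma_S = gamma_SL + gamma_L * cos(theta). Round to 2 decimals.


theta_rad = 62 * pi/180 = 1.082104
gamma_S = 10.9 + 39.2 * cos(1.082104)
= 29.30 mN/m

29.30


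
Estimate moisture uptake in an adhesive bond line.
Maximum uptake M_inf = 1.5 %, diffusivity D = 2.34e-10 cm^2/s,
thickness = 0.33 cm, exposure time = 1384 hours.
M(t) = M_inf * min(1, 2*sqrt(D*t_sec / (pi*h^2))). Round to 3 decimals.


Convert time: 1384 h = 4982400 s
ratio = min(1, 2*sqrt(2.34e-10*4982400/(pi*0.33^2)))
= 0.116753
M(t) = 1.5 * 0.116753 = 0.175%

0.175


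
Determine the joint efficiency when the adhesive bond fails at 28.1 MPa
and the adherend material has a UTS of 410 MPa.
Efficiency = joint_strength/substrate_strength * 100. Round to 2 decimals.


Joint efficiency = 28.1 / 410 * 100
= 6.85%

6.85


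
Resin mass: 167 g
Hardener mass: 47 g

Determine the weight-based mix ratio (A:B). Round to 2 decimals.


Ratio = 167 / 47 = 3.55

3.55


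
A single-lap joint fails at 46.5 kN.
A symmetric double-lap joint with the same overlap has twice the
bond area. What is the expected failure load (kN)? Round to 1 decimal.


Double-lap load = 2 * 46.5 = 93.0 kN

93.0


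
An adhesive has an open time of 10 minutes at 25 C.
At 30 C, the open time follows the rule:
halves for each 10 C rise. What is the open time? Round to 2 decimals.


Factor = 2^((30-25)/10) = 1.4142
Open time = 10 / 1.4142 = 7.07 min

7.07


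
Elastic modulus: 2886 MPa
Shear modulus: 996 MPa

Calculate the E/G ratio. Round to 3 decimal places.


E / G = 2886 / 996 = 2.898

2.898


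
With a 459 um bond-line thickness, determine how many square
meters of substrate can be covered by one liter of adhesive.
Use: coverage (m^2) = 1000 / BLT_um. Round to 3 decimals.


Coverage = 1000 / 459 = 2.179 m^2

2.179


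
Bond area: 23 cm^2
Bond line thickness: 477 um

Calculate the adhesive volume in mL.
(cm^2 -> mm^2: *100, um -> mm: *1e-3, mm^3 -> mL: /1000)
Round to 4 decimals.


V = 23*100 * 477*1e-3 / 1000
= 1.0971 mL

1.0971


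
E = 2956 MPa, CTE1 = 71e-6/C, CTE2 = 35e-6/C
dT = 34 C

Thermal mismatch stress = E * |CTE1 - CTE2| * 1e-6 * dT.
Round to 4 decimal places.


= 2956 * 36e-6 * 34
= 3.6181 MPa

3.6181


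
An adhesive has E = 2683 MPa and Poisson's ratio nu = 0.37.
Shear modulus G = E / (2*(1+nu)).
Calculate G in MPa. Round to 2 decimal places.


G = 2683 / (2*(1+0.37))
= 2683 / 2.74
= 979.20 MPa

979.20


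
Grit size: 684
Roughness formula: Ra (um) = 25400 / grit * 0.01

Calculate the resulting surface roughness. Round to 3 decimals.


Ra = 25400 / 684 * 0.01
= 0.371 um

0.371


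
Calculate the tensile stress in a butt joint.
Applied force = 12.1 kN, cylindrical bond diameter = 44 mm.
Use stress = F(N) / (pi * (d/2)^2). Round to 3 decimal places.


A = pi * 22.0^2 = 1520.5308 mm^2
sigma = 12100.0 / 1520.5308 = 7.958 MPa

7.958


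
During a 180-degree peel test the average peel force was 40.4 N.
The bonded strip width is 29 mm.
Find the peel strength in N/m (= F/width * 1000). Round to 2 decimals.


Peel strength = F/width * 1000
= 40.4 / 29 * 1000
= 1393.10 N/m

1393.10


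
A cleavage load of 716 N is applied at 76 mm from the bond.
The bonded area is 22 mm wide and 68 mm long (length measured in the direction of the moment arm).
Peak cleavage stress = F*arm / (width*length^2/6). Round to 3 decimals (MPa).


Moment = 716 * 76 = 54416 N*mm
Section modulus = 22 * 4624 / 6 = 101728 / 6 mm^3
Stress = 54416 / (101728 / 6) = 326496 / 101728
= 3.209 MPa

3.209


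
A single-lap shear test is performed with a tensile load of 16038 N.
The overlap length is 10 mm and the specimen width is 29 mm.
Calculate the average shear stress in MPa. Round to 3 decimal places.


Shear stress = F / (overlap * width)
= 16038 / (10 * 29)
= 16038 / 290
= 55.303 MPa

55.303


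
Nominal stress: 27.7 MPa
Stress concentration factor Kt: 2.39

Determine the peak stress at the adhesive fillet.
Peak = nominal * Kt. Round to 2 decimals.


Peak stress = 27.7 * 2.39
= 66.20 MPa

66.20


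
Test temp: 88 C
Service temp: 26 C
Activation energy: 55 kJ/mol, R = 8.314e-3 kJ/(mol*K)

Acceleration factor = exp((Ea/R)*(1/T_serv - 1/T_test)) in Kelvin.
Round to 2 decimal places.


AF = exp((55/0.008314)*(1/299.15 - 1/361.15))
= 44.54

44.54


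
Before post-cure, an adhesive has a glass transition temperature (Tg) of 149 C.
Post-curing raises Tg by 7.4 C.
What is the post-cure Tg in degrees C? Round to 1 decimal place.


Tg_post = Tg_base + delta_Tg
= 149 + 7.4
= 156.4 C

156.4


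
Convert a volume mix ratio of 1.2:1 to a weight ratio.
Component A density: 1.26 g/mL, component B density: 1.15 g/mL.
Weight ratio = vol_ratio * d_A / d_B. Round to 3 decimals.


= 1.2 * 1.26 / 1.15 = 1.315

1.315


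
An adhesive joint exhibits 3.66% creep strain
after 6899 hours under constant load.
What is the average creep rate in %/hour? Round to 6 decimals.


Creep rate = strain / time
= 3.66 / 6899
= 0.000531 %/h

0.000531


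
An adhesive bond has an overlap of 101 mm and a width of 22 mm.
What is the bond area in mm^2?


Bond area = overlap * width
= 101 * 22
= 2222 mm^2

2222


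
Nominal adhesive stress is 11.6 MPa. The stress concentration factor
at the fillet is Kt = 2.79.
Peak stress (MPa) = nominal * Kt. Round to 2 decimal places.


Peak = 11.6 * 2.79 = 32.36 MPa

32.36


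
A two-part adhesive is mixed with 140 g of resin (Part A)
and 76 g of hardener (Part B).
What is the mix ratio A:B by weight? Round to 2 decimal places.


Mix ratio = mass_A / mass_B
= 140 / 76
= 1.84

1.84


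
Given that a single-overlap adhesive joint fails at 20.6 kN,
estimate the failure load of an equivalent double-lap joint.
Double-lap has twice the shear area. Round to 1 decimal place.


Double-lap factor = 2
Expected load = 20.6 * 2 = 41.2 kN

41.2


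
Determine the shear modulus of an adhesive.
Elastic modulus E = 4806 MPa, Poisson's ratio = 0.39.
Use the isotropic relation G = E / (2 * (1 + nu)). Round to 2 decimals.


G = 4806 / (2*(1+0.39)) = 4806 / 2.78
= 1728.78 MPa

1728.78


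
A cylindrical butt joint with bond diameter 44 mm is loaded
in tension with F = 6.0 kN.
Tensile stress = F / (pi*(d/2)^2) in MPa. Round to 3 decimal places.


Area = pi * (44/2)^2 = 1520.5308 mm^2
Stress = 6.0*1000 / 1520.5308
= 3.946 MPa

3.946


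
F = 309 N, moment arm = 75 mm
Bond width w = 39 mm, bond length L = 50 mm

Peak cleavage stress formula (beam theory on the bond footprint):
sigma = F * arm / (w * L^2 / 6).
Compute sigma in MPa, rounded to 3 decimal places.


sigma = (309 * 75) / (39 * 2500 / 6)
= 23175 * 6 / 97500
= 139050 / 97500
= 1.426 MPa

1.426


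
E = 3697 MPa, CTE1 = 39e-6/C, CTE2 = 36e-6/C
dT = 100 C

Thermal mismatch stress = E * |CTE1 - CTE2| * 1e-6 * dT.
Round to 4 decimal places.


= 3697 * 3e-6 * 100
= 1.1091 MPa

1.1091


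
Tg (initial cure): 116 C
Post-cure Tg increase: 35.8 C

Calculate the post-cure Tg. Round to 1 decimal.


Post-cure Tg = 116 + 35.8 = 151.8 C

151.8


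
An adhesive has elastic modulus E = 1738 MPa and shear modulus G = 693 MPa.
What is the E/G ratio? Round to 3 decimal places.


E/G = 1738 / 693 = 2.508

2.508


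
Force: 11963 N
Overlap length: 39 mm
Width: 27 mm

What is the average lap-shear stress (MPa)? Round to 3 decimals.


Average shear stress = F / (overlap * width)
= 11963 / (39 * 27)
= 11.361 MPa

11.361


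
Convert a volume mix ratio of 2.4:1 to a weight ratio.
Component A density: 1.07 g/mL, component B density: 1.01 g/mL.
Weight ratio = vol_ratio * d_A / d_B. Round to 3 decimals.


= 2.4 * 1.07 / 1.01 = 2.543

2.543


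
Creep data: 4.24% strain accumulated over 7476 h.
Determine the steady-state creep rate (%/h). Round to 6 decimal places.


Rate = 4.24 / 7476 = 0.000567 %/h

0.000567


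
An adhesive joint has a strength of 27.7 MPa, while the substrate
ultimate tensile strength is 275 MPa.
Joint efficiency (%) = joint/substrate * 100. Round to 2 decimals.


Efficiency = 27.7 / 275 * 100
= 10.07%

10.07


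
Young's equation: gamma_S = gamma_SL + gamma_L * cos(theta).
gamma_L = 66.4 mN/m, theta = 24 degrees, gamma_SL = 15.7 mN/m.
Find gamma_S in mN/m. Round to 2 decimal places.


cos(24 deg) = 0.913545
gamma_S = 15.7 + 66.4 * 0.913545
= 76.36 mN/m

76.36


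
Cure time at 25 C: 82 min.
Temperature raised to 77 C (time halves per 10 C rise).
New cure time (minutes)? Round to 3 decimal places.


Acceleration factor = 2^(52/10) = 36.7583
New time = 82 / 36.7583 = 2.231 min

2.231


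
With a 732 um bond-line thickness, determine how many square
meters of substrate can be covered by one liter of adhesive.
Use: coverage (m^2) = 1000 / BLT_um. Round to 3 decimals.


Coverage = 1000 / 732 = 1.366 m^2

1.366


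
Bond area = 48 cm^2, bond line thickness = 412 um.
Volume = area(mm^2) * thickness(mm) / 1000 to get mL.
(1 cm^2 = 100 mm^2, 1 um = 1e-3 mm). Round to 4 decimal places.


area_mm2 = 48 * 100 = 4800
blt_mm = 412 * 1e-3 = 0.412
vol_mm3 = 4800 * 0.412 = 1977.6
vol_mL = 1977.6 / 1000 = 1.9776 mL

1.9776


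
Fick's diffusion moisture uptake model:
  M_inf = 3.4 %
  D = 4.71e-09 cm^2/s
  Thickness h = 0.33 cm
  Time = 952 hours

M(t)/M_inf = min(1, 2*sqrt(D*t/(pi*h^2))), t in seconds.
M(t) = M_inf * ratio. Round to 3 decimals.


t_sec = 952 * 3600 = 3427200
ratio = 2*sqrt(4.71e-09*3427200/(pi*0.33^2))
= min(1, 0.434431)
= 0.434431
M(t) = 3.4 * 0.434431 = 1.477 %

1.477


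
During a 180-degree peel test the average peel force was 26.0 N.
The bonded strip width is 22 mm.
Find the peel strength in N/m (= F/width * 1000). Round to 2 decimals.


Peel strength = F/width * 1000
= 26.0 / 22 * 1000
= 1181.82 N/m

1181.82


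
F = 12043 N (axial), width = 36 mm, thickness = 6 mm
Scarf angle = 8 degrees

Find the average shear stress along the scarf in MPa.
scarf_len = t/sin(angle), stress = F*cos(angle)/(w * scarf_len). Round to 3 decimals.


scarf_len = 6/sin(8 deg) = 43.1118
cos(8 deg) = 0.990268
stress = 12043*0.990268/(36*43.1118) = 7.684 MPa

7.684


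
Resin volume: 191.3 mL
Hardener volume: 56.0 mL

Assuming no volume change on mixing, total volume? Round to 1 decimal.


V_total = 191.3 + 56.0 = 247.3 mL

247.3


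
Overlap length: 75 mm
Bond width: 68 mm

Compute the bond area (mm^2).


Bond area = 75 * 68 = 5100 mm^2

5100


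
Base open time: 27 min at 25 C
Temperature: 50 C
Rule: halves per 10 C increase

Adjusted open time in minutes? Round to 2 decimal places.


Acceleration = 2^((50-25)/10) = 5.6569
Open time = 27 / 5.6569 = 4.77 min

4.77


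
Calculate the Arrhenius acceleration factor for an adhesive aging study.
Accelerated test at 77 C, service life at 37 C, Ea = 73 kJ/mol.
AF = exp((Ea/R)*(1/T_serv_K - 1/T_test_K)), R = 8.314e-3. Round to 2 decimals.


T_test = 350.15 K, T_serv = 310.15 K
Ea/R = 73 / 0.008314 = 8780.37
AF = exp(8780.37 * (1/310.15 - 1/350.15))
= 25.38

25.38


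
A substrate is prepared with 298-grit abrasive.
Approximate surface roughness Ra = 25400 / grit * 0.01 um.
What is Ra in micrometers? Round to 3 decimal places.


Ra = 25400 / 298 * 0.01 = 0.852 um

0.852


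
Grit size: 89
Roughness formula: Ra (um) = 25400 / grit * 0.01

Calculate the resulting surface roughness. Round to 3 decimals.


Ra = 25400 / 89 * 0.01
= 2.854 um

2.854


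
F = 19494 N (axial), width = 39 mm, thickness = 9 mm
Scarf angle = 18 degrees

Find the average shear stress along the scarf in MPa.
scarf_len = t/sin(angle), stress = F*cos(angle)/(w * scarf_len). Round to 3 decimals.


scarf_len = 9/sin(18 deg) = 29.1246
cos(18 deg) = 0.951057
stress = 19494*0.951057/(39*29.1246) = 16.322 MPa

16.322


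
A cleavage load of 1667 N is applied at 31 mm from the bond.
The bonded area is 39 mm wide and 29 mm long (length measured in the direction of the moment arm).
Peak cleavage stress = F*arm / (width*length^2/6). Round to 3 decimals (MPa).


Moment = 1667 * 31 = 51677 N*mm
Section modulus = 39 * 841 / 6 = 32799 / 6 mm^3
Stress = 51677 / (32799 / 6) = 310062 / 32799
= 9.453 MPa

9.453


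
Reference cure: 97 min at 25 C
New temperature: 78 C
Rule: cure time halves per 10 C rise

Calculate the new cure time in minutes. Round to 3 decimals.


factor = 2^((78-25)/10) = 39.3966
t_new = 97 / 39.3966 = 2.462 min

2.462


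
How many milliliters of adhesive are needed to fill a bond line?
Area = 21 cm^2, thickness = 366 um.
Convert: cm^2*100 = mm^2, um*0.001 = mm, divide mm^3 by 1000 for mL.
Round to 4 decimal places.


= (21 * 100) * (366 * 0.001) / 1000
= 0.7686 mL

0.7686


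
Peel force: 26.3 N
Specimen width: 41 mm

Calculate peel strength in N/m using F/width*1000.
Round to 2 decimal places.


Peel strength = 26.3 / 41 * 1000 = 641.46 N/m

641.46


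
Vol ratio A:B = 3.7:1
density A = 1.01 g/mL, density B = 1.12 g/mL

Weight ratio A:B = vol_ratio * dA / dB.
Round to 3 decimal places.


Weight ratio = 3.7 * 1.01 / 1.12
= 3.337

3.337


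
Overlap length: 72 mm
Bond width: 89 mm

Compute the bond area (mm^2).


Bond area = 72 * 89 = 6408 mm^2

6408


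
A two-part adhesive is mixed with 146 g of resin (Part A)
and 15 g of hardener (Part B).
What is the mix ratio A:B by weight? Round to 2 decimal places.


Mix ratio = mass_A / mass_B
= 146 / 15
= 9.73

9.73


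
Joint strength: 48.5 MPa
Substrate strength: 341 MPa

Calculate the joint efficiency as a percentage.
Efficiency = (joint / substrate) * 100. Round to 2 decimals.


Efficiency = (48.5 / 341) * 100 = 14.22%

14.22


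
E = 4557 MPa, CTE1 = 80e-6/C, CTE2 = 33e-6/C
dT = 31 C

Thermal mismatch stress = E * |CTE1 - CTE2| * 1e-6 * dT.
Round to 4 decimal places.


= 4557 * 47e-6 * 31
= 6.6395 MPa

6.6395


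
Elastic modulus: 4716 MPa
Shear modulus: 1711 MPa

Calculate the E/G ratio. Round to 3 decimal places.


E / G = 4716 / 1711 = 2.756

2.756


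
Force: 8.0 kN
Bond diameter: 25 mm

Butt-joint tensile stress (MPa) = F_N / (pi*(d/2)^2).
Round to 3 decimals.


F_N = 8.0 * 1000 = 8000.0 N
A = pi*(12.5)^2 = 490.8739 mm^2
stress = 8000.0 / 490.8739 = 16.297 MPa

16.297


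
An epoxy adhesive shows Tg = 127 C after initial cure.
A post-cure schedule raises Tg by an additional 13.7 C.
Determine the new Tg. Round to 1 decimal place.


New Tg = 127 + 13.7
= 140.7 C

140.7


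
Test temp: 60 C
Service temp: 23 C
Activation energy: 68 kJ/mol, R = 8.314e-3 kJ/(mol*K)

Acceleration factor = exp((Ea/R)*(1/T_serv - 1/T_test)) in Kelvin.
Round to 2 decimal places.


AF = exp((68/0.008314)*(1/296.15 - 1/333.15))
= 21.48

21.48


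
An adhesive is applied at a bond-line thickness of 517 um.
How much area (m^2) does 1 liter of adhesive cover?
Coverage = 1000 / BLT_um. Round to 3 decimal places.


Coverage = 1000 / 517 = 1.934 m^2

1.934


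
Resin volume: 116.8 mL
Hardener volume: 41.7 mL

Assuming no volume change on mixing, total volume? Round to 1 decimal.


V_total = 116.8 + 41.7 = 158.5 mL

158.5


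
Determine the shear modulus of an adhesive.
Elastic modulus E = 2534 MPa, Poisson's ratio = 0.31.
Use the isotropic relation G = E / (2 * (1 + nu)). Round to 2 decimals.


G = 2534 / (2*(1+0.31)) = 2534 / 2.62
= 967.18 MPa

967.18


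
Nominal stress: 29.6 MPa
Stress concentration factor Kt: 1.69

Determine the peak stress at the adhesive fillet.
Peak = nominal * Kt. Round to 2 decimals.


Peak stress = 29.6 * 1.69
= 50.02 MPa

50.02


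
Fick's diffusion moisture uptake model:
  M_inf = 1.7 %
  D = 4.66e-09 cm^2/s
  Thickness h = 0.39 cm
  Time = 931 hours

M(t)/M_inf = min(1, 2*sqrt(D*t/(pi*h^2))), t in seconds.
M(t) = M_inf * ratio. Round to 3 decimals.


t_sec = 931 * 3600 = 3351600
ratio = 2*sqrt(4.66e-09*3351600/(pi*0.39^2))
= min(1, 0.361584)
= 0.361584
M(t) = 1.7 * 0.361584 = 0.615 %

0.615


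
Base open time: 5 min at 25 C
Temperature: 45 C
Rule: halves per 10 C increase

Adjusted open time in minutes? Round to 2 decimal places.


Acceleration = 2^((45-25)/10) = 4.0000
Open time = 5 / 4.0000 = 1.25 min

1.25


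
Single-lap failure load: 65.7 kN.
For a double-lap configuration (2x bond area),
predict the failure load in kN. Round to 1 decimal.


Failure load = 65.7 * 2 = 131.4 kN

131.4


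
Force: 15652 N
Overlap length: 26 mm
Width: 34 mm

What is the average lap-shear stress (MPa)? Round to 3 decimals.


Average shear stress = F / (overlap * width)
= 15652 / (26 * 34)
= 17.706 MPa

17.706


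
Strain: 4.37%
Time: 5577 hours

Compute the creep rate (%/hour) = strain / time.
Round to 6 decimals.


Creep rate = 4.37 / 5577
= 0.000784 %/h

0.000784


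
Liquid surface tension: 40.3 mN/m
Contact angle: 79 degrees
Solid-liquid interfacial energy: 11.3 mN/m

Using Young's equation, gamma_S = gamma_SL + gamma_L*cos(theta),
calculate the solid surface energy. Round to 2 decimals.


gamma_S = 11.3 + 40.3 * cos(79)
= 18.99 mN/m

18.99


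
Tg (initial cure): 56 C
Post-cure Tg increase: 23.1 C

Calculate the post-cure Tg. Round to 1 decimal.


Post-cure Tg = 56 + 23.1 = 79.1 C

79.1


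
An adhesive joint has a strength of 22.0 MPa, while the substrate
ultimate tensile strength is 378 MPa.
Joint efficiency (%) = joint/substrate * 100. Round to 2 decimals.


Efficiency = 22.0 / 378 * 100
= 5.82%

5.82


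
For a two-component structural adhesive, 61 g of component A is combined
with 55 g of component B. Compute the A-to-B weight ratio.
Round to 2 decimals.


Weight ratio A:B = 61 / 55
= 1.11

1.11


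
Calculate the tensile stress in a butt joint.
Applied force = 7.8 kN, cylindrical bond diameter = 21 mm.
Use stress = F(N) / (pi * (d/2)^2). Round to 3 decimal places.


A = pi * 10.5^2 = 346.3606 mm^2
sigma = 7800.0 / 346.3606 = 22.520 MPa

22.520


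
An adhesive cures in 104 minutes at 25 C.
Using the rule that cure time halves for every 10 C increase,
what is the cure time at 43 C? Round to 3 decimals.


Factor = 2^((43 - 25) / 10) = 3.4822
Cure time = 104 / 3.4822
= 29.866 minutes

29.866


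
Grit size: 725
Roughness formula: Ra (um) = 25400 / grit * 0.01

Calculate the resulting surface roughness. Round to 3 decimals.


Ra = 25400 / 725 * 0.01
= 0.350 um

0.350


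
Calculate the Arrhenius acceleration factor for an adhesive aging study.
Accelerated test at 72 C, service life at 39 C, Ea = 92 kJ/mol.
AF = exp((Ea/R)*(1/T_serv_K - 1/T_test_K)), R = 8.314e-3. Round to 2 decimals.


T_test = 345.15 K, T_serv = 312.15 K
Ea/R = 92 / 0.008314 = 11065.67
AF = exp(11065.67 * (1/312.15 - 1/345.15))
= 29.65

29.65


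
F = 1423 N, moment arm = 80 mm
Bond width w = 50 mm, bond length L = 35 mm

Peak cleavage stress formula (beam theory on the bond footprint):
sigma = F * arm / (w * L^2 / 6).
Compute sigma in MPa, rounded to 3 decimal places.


sigma = (1423 * 80) / (50 * 1225 / 6)
= 113840 * 6 / 61250
= 683040 / 61250
= 11.152 MPa

11.152


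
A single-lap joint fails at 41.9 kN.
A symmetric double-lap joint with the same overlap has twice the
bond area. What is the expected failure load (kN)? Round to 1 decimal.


Double-lap load = 2 * 41.9 = 83.8 kN

83.8


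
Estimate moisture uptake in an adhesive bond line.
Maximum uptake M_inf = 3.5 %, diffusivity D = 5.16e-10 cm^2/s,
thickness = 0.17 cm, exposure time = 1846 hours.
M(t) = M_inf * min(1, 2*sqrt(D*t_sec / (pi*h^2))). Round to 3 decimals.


Convert time: 1846 h = 6645600 s
ratio = min(1, 2*sqrt(5.16e-10*6645600/(pi*0.17^2)))
= 0.388685
M(t) = 3.5 * 0.388685 = 1.360%

1.360


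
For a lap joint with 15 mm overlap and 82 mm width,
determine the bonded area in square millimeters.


Area = 15 * 82 = 1230 mm^2

1230


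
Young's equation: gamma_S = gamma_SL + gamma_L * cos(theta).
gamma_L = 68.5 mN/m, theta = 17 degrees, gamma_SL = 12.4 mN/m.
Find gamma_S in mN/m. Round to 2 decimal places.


cos(17 deg) = 0.956305
gamma_S = 12.4 + 68.5 * 0.956305
= 77.91 mN/m

77.91


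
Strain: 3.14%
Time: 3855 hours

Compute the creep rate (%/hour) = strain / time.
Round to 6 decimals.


Creep rate = 3.14 / 3855
= 0.000815 %/h

0.000815


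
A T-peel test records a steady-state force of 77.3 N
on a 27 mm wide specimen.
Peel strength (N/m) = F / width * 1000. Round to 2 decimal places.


Peel strength = 77.3 / 27 * 1000
= 2862.96 N/m

2862.96


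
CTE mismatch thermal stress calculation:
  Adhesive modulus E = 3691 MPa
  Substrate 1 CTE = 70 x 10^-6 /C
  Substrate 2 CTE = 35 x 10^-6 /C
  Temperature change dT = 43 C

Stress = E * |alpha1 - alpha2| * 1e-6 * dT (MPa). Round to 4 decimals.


delta_alpha = |70 - 35| = 35 x 10^-6/C
Stress = 3691 * 35e-6 * 43
= 5.5550 MPa

5.5550


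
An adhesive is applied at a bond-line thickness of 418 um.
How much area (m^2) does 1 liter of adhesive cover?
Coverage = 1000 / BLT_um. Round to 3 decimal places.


Coverage = 1000 / 418 = 2.392 m^2

2.392


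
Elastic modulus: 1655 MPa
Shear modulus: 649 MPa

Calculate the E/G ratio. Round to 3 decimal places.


E / G = 1655 / 649 = 2.550

2.550


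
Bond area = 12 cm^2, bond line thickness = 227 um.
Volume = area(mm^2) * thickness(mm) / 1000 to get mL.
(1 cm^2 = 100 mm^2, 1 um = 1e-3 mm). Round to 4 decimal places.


area_mm2 = 12 * 100 = 1200
blt_mm = 227 * 1e-3 = 0.227
vol_mm3 = 1200 * 0.227 = 272.4
vol_mL = 272.4 / 1000 = 0.2724 mL

0.2724


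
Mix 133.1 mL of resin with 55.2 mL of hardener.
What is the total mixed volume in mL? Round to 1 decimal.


Total = 133.1 + 55.2 = 188.3 mL

188.3


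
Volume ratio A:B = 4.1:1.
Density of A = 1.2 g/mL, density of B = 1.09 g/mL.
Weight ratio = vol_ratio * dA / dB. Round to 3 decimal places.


Wt ratio = 4.1 * 1.2 / 1.09
= 4.514

4.514


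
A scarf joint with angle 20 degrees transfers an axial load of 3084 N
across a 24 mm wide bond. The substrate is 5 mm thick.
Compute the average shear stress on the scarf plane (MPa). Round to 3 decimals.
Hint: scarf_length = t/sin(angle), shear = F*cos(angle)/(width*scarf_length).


scarf_length = 5 / sin(20 deg) = 14.6190 mm
cos(20 deg) = 0.939693
shear stress = 3084 * 0.939693 / (24 * 14.6190)
= 8.260 MPa

8.260


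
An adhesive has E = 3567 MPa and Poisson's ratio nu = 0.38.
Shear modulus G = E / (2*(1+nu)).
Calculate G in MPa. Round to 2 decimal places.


G = 3567 / (2*(1+0.38))
= 3567 / 2.76
= 1292.39 MPa

1292.39


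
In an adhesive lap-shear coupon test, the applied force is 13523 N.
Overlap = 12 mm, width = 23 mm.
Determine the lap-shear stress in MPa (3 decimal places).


stress = F / (overlap * width)
= 13523 / (12 * 23)
= 48.996 MPa

48.996


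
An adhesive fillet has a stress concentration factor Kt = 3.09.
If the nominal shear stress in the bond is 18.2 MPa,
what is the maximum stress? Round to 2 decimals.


Max stress = 18.2 * 3.09 = 56.24 MPa

56.24


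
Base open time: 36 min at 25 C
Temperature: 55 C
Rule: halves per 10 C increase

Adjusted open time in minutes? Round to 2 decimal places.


Acceleration = 2^((55-25)/10) = 8.0000
Open time = 36 / 8.0000 = 4.50 min

4.50


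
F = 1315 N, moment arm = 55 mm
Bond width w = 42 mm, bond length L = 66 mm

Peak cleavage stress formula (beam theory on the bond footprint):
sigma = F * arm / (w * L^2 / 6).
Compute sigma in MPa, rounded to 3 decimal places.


sigma = (1315 * 55) / (42 * 4356 / 6)
= 72325 * 6 / 182952
= 433950 / 182952
= 2.372 MPa

2.372


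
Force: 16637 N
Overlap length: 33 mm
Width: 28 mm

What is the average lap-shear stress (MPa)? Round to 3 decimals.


Average shear stress = F / (overlap * width)
= 16637 / (33 * 28)
= 18.005 MPa

18.005


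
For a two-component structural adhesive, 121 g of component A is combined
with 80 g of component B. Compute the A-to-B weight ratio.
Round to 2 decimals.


Weight ratio A:B = 121 / 80
= 1.51

1.51


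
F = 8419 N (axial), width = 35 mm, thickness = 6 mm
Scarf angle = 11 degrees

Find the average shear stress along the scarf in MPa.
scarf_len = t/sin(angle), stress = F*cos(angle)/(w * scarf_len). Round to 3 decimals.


scarf_len = 6/sin(11 deg) = 31.4451
cos(11 deg) = 0.981627
stress = 8419*0.981627/(35*31.4451) = 7.509 MPa

7.509


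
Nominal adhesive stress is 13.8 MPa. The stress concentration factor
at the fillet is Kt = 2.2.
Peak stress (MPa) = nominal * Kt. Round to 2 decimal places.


Peak = 13.8 * 2.2 = 30.36 MPa

30.36


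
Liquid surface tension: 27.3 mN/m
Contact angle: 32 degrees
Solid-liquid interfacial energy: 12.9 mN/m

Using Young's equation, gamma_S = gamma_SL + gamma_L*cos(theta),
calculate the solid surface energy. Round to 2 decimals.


gamma_S = 12.9 + 27.3 * cos(32)
= 36.05 mN/m

36.05


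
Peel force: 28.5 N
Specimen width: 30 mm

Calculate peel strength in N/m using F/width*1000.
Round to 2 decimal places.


Peel strength = 28.5 / 30 * 1000 = 950.00 N/m

950.00


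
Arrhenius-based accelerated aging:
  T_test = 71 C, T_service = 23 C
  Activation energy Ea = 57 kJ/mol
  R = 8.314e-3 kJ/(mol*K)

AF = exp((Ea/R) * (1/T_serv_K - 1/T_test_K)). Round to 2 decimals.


T_test_K = 344.15, T_serv_K = 296.15
AF = exp((57/8.314e-3) * (1/296.15 - 1/344.15))
= 25.25

25.25


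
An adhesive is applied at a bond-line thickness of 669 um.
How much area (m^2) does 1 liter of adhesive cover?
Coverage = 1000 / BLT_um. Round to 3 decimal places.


Coverage = 1000 / 669 = 1.495 m^2

1.495


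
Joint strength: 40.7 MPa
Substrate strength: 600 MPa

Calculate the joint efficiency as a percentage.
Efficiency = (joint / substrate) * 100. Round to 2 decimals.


Efficiency = (40.7 / 600) * 100 = 6.78%

6.78


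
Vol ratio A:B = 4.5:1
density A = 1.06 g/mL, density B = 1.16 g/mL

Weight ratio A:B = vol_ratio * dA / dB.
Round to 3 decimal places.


Weight ratio = 4.5 * 1.06 / 1.16
= 4.112

4.112


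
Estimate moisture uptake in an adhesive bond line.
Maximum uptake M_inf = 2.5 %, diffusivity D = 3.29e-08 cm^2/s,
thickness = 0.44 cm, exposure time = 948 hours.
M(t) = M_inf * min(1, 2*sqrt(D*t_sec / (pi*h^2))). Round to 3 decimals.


Convert time: 948 h = 3412800 s
ratio = min(1, 2*sqrt(3.29e-08*3412800/(pi*0.44^2)))
= 0.859322
M(t) = 2.5 * 0.859322 = 2.148%

2.148


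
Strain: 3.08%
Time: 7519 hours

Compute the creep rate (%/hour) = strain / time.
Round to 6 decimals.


Creep rate = 3.08 / 7519
= 0.000410 %/h

0.000410


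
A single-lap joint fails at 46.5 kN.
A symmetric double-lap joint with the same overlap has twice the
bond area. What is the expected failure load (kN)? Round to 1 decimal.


Double-lap load = 2 * 46.5 = 93.0 kN

93.0


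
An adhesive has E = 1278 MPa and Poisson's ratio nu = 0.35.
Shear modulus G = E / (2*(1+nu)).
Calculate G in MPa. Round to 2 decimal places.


G = 1278 / (2*(1+0.35))
= 1278 / 2.70
= 473.33 MPa

473.33


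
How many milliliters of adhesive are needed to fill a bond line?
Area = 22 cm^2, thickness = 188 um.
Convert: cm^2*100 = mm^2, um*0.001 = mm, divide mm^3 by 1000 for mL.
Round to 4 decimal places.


= (22 * 100) * (188 * 0.001) / 1000
= 0.4136 mL

0.4136


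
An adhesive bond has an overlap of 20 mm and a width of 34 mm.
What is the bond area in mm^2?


Bond area = overlap * width
= 20 * 34
= 680 mm^2

680


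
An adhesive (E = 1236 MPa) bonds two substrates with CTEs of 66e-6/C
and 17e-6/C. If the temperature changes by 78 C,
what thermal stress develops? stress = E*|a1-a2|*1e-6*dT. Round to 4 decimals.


Stress = 1236 * |66 - 17| * 1e-6 * 78
= 4.7240 MPa

4.7240


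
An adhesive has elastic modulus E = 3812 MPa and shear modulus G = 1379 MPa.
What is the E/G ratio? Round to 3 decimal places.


E/G = 3812 / 1379 = 2.764

2.764


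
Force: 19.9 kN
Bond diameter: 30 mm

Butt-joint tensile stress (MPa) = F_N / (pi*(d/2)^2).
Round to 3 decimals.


F_N = 19.9 * 1000 = 19900.0 N
A = pi*(15.0)^2 = 706.8583 mm^2
stress = 19900.0 / 706.8583 = 28.153 MPa

28.153


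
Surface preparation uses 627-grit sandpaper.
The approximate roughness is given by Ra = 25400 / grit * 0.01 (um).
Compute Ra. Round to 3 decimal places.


Ra = 25400 / 627 * 0.01
= 254 / 627
= 0.405 um

0.405


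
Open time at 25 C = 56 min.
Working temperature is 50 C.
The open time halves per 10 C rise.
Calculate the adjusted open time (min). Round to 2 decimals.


factor = 2^((50 - 25) / 10) = 5.6569
ot = 56 / 5.6569 = 9.90 min

9.90


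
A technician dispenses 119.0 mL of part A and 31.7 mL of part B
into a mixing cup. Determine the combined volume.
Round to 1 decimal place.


Combined volume = 119.0 + 31.7
= 150.7 mL

150.7


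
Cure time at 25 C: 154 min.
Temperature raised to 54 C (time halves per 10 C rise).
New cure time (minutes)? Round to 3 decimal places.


Acceleration factor = 2^(29/10) = 7.4643
New time = 154 / 7.4643 = 20.632 min

20.632


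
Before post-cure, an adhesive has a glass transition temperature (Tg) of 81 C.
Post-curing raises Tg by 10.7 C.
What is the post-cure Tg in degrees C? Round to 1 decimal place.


Tg_post = Tg_base + delta_Tg
= 81 + 10.7
= 91.7 C

91.7


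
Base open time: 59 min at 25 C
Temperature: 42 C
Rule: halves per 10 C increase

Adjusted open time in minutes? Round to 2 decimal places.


Acceleration = 2^((42-25)/10) = 3.2490
Open time = 59 / 3.2490 = 18.16 min

18.16


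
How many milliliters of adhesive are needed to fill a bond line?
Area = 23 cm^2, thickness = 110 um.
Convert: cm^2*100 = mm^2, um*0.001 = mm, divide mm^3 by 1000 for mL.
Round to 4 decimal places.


= (23 * 100) * (110 * 0.001) / 1000
= 0.2530 mL

0.2530


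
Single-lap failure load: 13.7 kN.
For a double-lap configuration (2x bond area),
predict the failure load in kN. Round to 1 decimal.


Failure load = 13.7 * 2 = 27.4 kN

27.4


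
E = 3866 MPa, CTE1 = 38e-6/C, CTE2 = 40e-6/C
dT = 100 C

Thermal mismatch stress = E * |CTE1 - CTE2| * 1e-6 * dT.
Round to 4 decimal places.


= 3866 * 2e-6 * 100
= 0.7732 MPa

0.7732


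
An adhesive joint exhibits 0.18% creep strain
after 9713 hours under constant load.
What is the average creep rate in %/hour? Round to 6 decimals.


Creep rate = strain / time
= 0.18 / 9713
= 0.000019 %/h

0.000019


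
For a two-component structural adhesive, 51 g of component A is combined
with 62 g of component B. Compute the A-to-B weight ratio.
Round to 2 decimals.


Weight ratio A:B = 51 / 62
= 0.82

0.82


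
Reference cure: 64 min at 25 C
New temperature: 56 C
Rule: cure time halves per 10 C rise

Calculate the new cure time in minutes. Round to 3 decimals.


factor = 2^((56-25)/10) = 8.5742
t_new = 64 / 8.5742 = 7.464 min

7.464


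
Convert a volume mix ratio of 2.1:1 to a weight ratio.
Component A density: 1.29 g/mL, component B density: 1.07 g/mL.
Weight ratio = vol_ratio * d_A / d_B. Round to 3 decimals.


= 2.1 * 1.29 / 1.07 = 2.532

2.532


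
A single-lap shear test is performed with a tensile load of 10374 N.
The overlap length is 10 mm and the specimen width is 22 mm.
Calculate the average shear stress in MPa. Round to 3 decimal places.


Shear stress = F / (overlap * width)
= 10374 / (10 * 22)
= 10374 / 220
= 47.155 MPa

47.155


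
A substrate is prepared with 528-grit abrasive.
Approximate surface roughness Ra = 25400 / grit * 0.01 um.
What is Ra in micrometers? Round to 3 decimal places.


Ra = 25400 / 528 * 0.01 = 0.481 um

0.481


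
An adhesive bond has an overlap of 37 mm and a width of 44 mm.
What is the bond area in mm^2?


Bond area = overlap * width
= 37 * 44
= 1628 mm^2

1628


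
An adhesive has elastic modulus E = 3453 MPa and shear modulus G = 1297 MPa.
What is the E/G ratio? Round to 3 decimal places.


E/G = 3453 / 1297 = 2.662

2.662


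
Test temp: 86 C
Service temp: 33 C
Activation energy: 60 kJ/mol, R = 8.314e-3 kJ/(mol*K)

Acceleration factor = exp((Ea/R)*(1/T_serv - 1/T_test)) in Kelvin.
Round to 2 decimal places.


AF = exp((60/0.008314)*(1/306.15 - 1/359.15))
= 32.41

32.41


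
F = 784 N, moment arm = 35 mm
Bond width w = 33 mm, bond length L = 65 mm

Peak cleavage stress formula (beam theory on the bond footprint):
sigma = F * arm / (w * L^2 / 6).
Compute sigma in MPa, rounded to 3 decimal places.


sigma = (784 * 35) / (33 * 4225 / 6)
= 27440 * 6 / 139425
= 164640 / 139425
= 1.181 MPa

1.181


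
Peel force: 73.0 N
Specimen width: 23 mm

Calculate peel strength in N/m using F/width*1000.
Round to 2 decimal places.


Peel strength = 73.0 / 23 * 1000 = 3173.91 N/m

3173.91


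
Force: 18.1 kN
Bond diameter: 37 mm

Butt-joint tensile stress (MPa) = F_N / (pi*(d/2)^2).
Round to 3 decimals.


F_N = 18.1 * 1000 = 18100.0 N
A = pi*(18.5)^2 = 1075.2101 mm^2
stress = 18100.0 / 1075.2101 = 16.834 MPa

16.834


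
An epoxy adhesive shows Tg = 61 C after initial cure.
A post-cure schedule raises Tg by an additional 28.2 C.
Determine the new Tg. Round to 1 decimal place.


New Tg = 61 + 28.2
= 89.2 C

89.2


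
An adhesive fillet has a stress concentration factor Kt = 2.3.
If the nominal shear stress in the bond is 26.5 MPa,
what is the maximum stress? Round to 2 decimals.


Max stress = 26.5 * 2.3 = 60.95 MPa

60.95


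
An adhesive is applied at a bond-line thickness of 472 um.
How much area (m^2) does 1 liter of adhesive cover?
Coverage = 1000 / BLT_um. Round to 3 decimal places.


Coverage = 1000 / 472 = 2.119 m^2

2.119


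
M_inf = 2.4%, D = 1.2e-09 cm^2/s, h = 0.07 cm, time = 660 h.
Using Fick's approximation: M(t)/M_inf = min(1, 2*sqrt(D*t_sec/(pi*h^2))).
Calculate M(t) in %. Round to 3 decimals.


t = 2376000 s
ratio = min(1, 2*sqrt(1.2e-09*2376000/(pi*0.0049)))
= 0.860738
M(t) = 2.4 * 0.860738 = 2.066%

2.066


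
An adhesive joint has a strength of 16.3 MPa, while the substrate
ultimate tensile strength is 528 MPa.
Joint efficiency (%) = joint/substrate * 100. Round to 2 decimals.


Efficiency = 16.3 / 528 * 100
= 3.09%

3.09


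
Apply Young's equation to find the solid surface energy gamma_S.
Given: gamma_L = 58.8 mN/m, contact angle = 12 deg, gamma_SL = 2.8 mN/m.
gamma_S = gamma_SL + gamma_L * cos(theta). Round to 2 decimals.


theta_rad = 12 * pi/180 = 0.209440
gamma_S = 2.8 + 58.8 * cos(0.209440)
= 60.32 mN/m

60.32


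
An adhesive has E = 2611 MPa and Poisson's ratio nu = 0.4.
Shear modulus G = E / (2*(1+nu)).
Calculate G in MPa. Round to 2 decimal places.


G = 2611 / (2*(1+0.4))
= 2611 / 2.80
= 932.50 MPa

932.50


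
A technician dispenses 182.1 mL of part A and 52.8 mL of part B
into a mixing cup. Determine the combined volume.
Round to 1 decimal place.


Combined volume = 182.1 + 52.8
= 234.9 mL

234.9


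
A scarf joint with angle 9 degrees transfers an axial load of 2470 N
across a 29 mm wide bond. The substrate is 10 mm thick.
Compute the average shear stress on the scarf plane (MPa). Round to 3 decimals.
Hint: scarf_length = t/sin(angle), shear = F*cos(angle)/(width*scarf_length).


scarf_length = 10 / sin(9 deg) = 63.9245 mm
cos(9 deg) = 0.987688
shear stress = 2470 * 0.987688 / (29 * 63.9245)
= 1.316 MPa

1.316


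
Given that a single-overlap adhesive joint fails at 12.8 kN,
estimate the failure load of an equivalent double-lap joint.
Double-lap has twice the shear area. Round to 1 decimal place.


Double-lap factor = 2
Expected load = 12.8 * 2 = 25.6 kN

25.6


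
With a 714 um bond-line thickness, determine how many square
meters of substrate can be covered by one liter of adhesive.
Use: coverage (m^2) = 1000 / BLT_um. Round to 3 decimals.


Coverage = 1000 / 714 = 1.401 m^2

1.401


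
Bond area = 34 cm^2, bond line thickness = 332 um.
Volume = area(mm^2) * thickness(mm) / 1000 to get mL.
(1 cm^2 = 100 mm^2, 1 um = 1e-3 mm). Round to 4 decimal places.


area_mm2 = 34 * 100 = 3400
blt_mm = 332 * 1e-3 = 0.332
vol_mm3 = 3400 * 0.332 = 1128.8
vol_mL = 1128.8 / 1000 = 1.1288 mL

1.1288


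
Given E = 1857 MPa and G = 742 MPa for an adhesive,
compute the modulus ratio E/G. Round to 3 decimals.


E/G ratio = 1857 / 742 = 2.503

2.503


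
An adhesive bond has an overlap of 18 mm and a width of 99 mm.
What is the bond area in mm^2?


Bond area = overlap * width
= 18 * 99
= 1782 mm^2

1782


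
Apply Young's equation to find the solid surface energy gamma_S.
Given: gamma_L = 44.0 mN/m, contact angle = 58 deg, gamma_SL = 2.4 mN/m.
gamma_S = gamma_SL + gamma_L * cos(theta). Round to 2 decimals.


theta_rad = 58 * pi/180 = 1.012291
gamma_S = 2.4 + 44.0 * cos(1.012291)
= 25.72 mN/m

25.72


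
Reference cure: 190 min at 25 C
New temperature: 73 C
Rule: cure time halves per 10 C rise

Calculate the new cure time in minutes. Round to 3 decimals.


factor = 2^((73-25)/10) = 27.8576
t_new = 190 / 27.8576 = 6.820 min

6.820


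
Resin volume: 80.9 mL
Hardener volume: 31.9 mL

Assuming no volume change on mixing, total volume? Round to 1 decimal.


V_total = 80.9 + 31.9 = 112.8 mL

112.8


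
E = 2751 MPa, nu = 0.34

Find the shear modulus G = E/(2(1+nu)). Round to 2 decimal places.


G = 2751 / (2 * 1.34)
= 1026.49 MPa

1026.49


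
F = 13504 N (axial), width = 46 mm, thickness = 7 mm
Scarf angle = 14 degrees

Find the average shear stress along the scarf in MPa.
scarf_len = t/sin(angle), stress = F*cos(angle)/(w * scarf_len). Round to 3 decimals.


scarf_len = 7/sin(14 deg) = 28.9350
cos(14 deg) = 0.970296
stress = 13504*0.970296/(46*28.9350) = 9.844 MPa

9.844


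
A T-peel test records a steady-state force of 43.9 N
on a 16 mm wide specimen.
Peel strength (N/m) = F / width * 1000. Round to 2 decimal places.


Peel strength = 43.9 / 16 * 1000
= 2743.75 N/m

2743.75
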